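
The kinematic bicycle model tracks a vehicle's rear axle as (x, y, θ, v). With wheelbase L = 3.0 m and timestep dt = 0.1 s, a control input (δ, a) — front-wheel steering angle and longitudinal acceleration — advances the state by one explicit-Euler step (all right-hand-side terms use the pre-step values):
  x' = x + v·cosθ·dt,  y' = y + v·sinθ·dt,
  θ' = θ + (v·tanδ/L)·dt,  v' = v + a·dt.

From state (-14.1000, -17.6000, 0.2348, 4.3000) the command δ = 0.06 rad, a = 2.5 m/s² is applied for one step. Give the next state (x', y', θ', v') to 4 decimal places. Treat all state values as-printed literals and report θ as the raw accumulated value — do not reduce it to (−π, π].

x' = -14.1000 + 4.3000·cos(0.2348)·0.1 = -13.6818
y' = -17.6000 + 4.3000·sin(0.2348)·0.1 = -17.5000
θ' = 0.2348 + (4.3000/3.0)·tan(0.06)·0.1 = 0.2434
v' = 4.3000 + 2.5000·0.1 = 4.5500

(-13.6818, -17.5000, 0.2434, 4.5500)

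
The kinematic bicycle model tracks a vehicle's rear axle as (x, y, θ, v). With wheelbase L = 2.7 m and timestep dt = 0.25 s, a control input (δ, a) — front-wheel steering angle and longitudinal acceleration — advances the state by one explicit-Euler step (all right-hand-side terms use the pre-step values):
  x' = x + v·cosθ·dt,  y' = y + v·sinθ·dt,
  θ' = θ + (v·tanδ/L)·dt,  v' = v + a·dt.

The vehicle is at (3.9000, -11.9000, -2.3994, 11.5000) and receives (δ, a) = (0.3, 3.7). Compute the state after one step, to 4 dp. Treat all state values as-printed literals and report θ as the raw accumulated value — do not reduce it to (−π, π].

x' = 3.9000 + 11.5000·cos(-2.3994)·0.25 = 1.7812
y' = -11.9000 + 11.5000·sin(-2.3994)·0.25 = -13.8432
θ' = -2.3994 + (11.5000/2.7)·tan(0.3)·0.25 = -2.0700
v' = 11.5000 + 3.7000·0.25 = 12.4250

(1.7812, -13.8432, -2.0700, 12.4250)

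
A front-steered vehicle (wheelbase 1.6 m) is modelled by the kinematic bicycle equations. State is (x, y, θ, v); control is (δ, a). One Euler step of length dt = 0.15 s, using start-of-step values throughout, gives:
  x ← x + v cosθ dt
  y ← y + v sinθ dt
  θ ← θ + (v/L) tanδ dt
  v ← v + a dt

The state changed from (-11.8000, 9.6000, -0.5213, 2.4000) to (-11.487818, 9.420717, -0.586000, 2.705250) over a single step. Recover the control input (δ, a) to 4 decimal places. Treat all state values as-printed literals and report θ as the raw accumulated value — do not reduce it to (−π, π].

δ = -0.2800, a = 2.0350

a = (v'−v)/dt = (0.305250)/0.15 = 2.0350
Δθ = θ'−θ = -0.064700;  (v·dt/L) = 2.4000·0.15/1.6 = 0.225000
tan δ = Δθ·L/(v·dt) = -0.287556  →  δ = -0.2800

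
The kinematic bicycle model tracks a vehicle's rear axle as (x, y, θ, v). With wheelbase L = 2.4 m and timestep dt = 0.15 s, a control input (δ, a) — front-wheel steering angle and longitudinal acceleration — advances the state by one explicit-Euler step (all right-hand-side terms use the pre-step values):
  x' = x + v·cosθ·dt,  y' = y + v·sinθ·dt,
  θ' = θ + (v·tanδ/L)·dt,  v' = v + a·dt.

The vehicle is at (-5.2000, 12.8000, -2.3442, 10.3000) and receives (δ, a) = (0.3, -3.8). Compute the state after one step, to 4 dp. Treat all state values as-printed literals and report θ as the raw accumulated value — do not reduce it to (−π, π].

(-6.2793, 11.6945, -2.1451, 9.7300)

x' = -5.2000 + 10.3000·cos(-2.3442)·0.15 = -6.2793
y' = 12.8000 + 10.3000·sin(-2.3442)·0.15 = 11.6945
θ' = -2.3442 + (10.3000/2.4)·tan(0.3)·0.15 = -2.1451
v' = 10.3000 − 3.8000·0.15 = 9.7300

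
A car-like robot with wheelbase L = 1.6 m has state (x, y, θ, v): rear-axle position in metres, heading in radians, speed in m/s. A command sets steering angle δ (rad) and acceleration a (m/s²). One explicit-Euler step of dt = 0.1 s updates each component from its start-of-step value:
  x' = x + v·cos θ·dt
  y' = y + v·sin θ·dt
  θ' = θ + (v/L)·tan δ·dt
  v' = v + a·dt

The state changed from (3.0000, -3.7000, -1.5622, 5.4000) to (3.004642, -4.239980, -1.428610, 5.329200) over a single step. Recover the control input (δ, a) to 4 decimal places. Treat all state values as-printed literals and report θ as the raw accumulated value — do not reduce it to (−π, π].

δ = 0.3769, a = -0.7080

a = (v'−v)/dt = (-0.070800)/0.1 = -0.7080
Δθ = θ'−θ = 0.133590;  (v·dt/L) = 5.4000·0.1/1.6 = 0.337500
tan δ = Δθ·L/(v·dt) = 0.395822  →  δ = 0.3769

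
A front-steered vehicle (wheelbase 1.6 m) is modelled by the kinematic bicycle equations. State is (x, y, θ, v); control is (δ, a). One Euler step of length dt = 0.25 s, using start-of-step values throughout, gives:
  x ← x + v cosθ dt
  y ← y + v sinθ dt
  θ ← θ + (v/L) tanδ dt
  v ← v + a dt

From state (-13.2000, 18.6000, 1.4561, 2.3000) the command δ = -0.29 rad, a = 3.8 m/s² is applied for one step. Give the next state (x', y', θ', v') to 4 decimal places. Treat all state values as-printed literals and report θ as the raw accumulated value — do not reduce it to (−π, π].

(-13.1342, 19.1712, 1.3489, 3.2500)

x' = -13.2000 + 2.3000·cos(1.4561)·0.25 = -13.1342
y' = 18.6000 + 2.3000·sin(1.4561)·0.25 = 19.1712
θ' = 1.4561 + (2.3000/1.6)·tan(-0.29)·0.25 = 1.3489
v' = 2.3000 + 3.8000·0.25 = 3.2500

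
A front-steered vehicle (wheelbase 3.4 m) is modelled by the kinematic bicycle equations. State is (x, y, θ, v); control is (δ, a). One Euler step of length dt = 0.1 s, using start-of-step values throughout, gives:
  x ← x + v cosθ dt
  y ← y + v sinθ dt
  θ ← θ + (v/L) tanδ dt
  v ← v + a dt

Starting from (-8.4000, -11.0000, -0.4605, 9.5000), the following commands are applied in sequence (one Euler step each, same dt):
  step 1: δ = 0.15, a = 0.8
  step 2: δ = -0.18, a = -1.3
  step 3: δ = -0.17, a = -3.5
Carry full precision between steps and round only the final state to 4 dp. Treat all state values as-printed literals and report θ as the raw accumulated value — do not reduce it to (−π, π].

after step 1 (δ=0.15, a=0.8): (-7.548961, -11.422176, -0.418271, 9.580000)
after step 2 (δ=-0.18, a=-1.3): (-6.673548, -11.811298, -0.469544, 9.450000)
after step 3 (δ=-0.17, a=-3.5): (-5.830821, -12.238891, -0.517254, 9.100000)

(-5.8308, -12.2389, -0.5173, 9.1000)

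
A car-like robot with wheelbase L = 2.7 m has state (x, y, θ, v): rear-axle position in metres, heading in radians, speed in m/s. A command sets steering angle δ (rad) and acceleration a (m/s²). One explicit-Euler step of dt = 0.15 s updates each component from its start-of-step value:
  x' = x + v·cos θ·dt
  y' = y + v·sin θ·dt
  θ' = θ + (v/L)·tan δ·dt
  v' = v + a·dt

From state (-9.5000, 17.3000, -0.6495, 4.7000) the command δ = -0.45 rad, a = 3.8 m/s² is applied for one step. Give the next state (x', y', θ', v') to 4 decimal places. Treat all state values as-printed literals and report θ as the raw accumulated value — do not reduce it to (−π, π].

(-8.9385, 16.8736, -0.7756, 5.2700)

x' = -9.5000 + 4.7000·cos(-0.6495)·0.15 = -8.9385
y' = 17.3000 + 4.7000·sin(-0.6495)·0.15 = 16.8736
θ' = -0.6495 + (4.7000/2.7)·tan(-0.45)·0.15 = -0.7756
v' = 4.7000 + 3.8000·0.15 = 5.2700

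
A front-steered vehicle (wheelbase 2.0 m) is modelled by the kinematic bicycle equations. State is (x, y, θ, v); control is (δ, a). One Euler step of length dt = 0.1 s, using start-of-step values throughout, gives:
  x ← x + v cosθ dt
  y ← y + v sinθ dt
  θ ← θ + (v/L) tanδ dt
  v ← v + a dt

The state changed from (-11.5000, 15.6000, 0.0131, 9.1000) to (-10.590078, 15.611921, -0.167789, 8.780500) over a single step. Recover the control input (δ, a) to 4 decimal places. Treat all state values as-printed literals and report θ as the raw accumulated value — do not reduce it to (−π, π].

a = (v'−v)/dt = (-0.319500)/0.1 = -3.1950
Δθ = θ'−θ = -0.180889;  (v·dt/L) = 9.1000·0.1/2.0 = 0.455000
tan δ = Δθ·L/(v·dt) = -0.397558  →  δ = -0.3784

δ = -0.3784, a = -3.1950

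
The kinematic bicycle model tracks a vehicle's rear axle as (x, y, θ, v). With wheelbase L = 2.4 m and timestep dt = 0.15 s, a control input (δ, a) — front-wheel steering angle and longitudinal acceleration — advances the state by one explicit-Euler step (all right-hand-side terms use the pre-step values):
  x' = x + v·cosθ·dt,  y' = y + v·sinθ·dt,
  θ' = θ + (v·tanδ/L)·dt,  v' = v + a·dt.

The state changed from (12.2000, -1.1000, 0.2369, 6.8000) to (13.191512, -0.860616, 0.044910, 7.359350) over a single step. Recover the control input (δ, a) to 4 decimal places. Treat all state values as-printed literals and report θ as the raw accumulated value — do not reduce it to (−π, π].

δ = -0.4243, a = 3.7290

a = (v'−v)/dt = (0.559350)/0.15 = 3.7290
Δθ = θ'−θ = -0.191990;  (v·dt/L) = 6.8000·0.15/2.4 = 0.425000
tan δ = Δθ·L/(v·dt) = -0.451741  →  δ = -0.4243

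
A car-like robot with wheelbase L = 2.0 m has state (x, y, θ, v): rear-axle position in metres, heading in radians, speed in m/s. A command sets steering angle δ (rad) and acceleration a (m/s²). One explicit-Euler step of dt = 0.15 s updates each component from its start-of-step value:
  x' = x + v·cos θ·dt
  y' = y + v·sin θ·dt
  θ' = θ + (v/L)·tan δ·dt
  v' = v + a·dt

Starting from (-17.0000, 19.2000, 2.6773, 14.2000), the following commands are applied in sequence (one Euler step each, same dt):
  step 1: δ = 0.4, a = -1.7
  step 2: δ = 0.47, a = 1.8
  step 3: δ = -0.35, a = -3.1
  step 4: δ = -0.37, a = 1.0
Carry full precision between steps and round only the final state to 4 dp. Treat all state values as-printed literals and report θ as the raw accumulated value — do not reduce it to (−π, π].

(-24.8950, 18.8653, 2.8697, 13.9000)

after step 1 (δ=0.4, a=-1.7): (-18.904515, 20.153794, 3.127575, 13.945000)
after step 2 (δ=0.47, a=1.8): (-20.996060, 20.183115, 3.658844, 14.215000)
after step 3 (δ=-0.35, a=-3.1): (-22.849373, 19.128733, 3.269678, 13.750000)
after step 4 (δ=-0.37, a=1.0): (-24.894977, 18.865279, 2.869694, 13.900000)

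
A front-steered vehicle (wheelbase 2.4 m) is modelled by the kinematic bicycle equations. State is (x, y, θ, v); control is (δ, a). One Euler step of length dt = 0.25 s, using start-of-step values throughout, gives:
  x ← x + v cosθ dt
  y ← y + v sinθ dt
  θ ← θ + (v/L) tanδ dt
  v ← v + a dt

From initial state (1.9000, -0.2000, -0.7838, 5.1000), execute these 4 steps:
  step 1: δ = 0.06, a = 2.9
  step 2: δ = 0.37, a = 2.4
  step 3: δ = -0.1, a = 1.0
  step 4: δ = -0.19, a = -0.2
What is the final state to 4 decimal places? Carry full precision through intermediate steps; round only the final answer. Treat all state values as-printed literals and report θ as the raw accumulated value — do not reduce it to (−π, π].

after step 1 (δ=0.06, a=2.9): (2.803001, -1.100119, -0.751887, 5.825000)
after step 2 (δ=0.37, a=2.4): (3.866648, -2.094764, -0.516543, 6.425000)
after step 3 (δ=-0.1, a=1.0): (5.263334, -2.888054, -0.583694, 6.675000)
after step 4 (δ=-0.19, a=-0.2): (6.655793, -3.807718, -0.717416, 6.625000)

(6.6558, -3.8077, -0.7174, 6.6250)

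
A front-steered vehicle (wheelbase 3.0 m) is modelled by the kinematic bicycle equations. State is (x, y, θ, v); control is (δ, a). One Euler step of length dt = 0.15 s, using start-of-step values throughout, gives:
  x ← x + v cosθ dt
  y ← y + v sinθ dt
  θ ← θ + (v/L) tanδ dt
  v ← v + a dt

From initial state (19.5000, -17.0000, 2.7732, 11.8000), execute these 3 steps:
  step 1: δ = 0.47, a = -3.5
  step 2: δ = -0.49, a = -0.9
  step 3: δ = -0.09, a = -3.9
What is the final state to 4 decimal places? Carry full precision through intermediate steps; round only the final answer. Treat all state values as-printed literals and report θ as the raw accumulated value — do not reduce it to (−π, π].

after step 1 (δ=0.47, a=-3.5): (17.848754, -16.362594, 3.072900, 11.275000)
after step 2 (δ=-0.49, a=-0.9): (16.161493, -16.246509, 2.772202, 11.140000)
after step 3 (δ=-0.09, a=-3.9): (14.603206, -15.643199, 2.721937, 10.555000)

(14.6032, -15.6432, 2.7219, 10.5550)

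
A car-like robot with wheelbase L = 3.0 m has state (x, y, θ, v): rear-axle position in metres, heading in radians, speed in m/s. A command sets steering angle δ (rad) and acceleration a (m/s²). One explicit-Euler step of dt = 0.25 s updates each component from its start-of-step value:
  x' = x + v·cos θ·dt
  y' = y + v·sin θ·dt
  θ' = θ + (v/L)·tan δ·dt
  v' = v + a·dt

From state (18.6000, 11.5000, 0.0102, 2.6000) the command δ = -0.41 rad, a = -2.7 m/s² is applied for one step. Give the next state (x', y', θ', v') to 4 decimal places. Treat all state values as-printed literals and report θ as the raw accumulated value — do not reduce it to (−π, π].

(19.2500, 11.5066, -0.0840, 1.9250)

x' = 18.6000 + 2.6000·cos(0.0102)·0.25 = 19.2500
y' = 11.5000 + 2.6000·sin(0.0102)·0.25 = 11.5066
θ' = 0.0102 + (2.6000/3.0)·tan(-0.41)·0.25 = -0.0840
v' = 2.6000 − 2.7000·0.25 = 1.9250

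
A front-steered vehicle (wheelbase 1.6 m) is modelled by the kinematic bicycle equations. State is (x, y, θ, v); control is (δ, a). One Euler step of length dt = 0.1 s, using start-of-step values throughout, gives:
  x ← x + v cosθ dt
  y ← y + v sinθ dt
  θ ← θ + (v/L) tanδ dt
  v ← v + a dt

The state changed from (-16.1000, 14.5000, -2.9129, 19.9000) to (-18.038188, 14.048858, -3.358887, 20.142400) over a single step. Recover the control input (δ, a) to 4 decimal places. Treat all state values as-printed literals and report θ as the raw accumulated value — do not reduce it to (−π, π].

a = (v'−v)/dt = (0.242400)/0.1 = 2.4240
Δθ = θ'−θ = -0.445987;  (v·dt/L) = 19.9000·0.1/1.6 = 1.243750
tan δ = Δθ·L/(v·dt) = -0.358583  →  δ = -0.3443

δ = -0.3443, a = 2.4240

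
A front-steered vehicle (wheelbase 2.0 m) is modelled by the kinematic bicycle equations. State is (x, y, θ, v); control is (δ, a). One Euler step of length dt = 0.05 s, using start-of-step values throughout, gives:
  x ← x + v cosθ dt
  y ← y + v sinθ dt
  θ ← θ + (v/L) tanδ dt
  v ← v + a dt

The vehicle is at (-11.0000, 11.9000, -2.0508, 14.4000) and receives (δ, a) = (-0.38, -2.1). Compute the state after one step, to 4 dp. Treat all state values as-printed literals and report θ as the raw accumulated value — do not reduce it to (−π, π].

x' = -11.0000 + 14.4000·cos(-2.0508)·0.05 = -11.3325
y' = 11.9000 + 14.4000·sin(-2.0508)·0.05 = 11.2614
θ' = -2.0508 + (14.4000/2.0)·tan(-0.38)·0.05 = -2.1946
v' = 14.4000 − 2.1000·0.05 = 14.2950

(-11.3325, 11.2614, -2.1946, 14.2950)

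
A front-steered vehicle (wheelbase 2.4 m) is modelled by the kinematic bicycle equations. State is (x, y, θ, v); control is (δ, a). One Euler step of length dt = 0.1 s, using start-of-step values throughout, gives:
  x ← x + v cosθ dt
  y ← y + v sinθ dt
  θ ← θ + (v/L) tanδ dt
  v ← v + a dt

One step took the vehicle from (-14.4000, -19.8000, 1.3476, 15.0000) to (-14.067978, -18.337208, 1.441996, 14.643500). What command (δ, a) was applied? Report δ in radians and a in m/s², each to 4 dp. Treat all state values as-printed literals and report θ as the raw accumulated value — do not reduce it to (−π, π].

δ = 0.1499, a = -3.5650

a = (v'−v)/dt = (-0.356500)/0.1 = -3.5650
Δθ = θ'−θ = 0.094396;  (v·dt/L) = 15.0000·0.1/2.4 = 0.625000
tan δ = Δθ·L/(v·dt) = 0.151034  →  δ = 0.1499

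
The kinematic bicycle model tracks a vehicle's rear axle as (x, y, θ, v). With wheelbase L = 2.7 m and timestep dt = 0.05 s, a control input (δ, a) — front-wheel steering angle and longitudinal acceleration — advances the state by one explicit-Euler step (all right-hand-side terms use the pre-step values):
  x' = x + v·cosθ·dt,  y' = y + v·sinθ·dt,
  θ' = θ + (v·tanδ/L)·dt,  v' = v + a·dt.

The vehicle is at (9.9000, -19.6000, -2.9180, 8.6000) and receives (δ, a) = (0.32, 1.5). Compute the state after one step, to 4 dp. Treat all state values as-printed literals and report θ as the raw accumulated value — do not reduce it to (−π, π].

x' = 9.9000 + 8.6000·cos(-2.9180)·0.05 = 9.4807
y' = -19.6000 + 8.6000·sin(-2.9180)·0.05 = -19.6953
θ' = -2.9180 + (8.6000/2.7)·tan(0.32)·0.05 = -2.8652
v' = 8.6000 + 1.5000·0.05 = 8.6750

(9.4807, -19.6953, -2.8652, 8.6750)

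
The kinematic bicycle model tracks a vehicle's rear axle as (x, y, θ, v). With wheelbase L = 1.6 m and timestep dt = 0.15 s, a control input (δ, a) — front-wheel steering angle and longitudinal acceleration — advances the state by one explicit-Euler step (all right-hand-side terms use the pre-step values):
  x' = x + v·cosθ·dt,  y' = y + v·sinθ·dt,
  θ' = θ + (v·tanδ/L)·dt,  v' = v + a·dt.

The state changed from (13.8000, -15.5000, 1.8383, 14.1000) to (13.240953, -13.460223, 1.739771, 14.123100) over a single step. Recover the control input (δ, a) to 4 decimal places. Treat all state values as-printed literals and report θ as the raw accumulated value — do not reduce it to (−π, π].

δ = -0.0744, a = 0.1540

a = (v'−v)/dt = (0.023100)/0.15 = 0.1540
Δθ = θ'−θ = -0.098529;  (v·dt/L) = 14.1000·0.15/1.6 = 1.321875
tan δ = Δθ·L/(v·dt) = -0.074537  →  δ = -0.0744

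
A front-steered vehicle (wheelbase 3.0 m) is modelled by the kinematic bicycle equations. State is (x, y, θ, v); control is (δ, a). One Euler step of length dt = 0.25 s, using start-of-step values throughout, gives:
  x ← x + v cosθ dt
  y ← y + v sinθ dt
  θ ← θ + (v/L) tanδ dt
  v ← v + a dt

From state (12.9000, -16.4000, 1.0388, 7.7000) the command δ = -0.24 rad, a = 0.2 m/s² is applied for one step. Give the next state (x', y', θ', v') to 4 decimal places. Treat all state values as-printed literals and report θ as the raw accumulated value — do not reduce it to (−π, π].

(13.8765, -14.7410, 0.8818, 7.7500)

x' = 12.9000 + 7.7000·cos(1.0388)·0.25 = 13.8765
y' = -16.4000 + 7.7000·sin(1.0388)·0.25 = -14.7410
θ' = 1.0388 + (7.7000/3.0)·tan(-0.24)·0.25 = 0.8818
v' = 7.7000 + 0.2000·0.25 = 7.7500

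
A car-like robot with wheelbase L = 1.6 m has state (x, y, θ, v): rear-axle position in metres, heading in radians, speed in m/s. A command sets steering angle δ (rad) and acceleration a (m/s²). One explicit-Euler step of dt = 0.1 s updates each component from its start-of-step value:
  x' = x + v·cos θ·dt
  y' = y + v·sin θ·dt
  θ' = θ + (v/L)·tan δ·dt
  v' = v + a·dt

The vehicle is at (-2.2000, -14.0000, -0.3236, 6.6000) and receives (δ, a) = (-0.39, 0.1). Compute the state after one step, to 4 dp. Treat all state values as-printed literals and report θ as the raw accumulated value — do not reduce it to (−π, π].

(-1.5743, -14.2099, -0.4932, 6.6100)

x' = -2.2000 + 6.6000·cos(-0.3236)·0.1 = -1.5743
y' = -14.0000 + 6.6000·sin(-0.3236)·0.1 = -14.2099
θ' = -0.3236 + (6.6000/1.6)·tan(-0.39)·0.1 = -0.4932
v' = 6.6000 + 0.1000·0.1 = 6.6100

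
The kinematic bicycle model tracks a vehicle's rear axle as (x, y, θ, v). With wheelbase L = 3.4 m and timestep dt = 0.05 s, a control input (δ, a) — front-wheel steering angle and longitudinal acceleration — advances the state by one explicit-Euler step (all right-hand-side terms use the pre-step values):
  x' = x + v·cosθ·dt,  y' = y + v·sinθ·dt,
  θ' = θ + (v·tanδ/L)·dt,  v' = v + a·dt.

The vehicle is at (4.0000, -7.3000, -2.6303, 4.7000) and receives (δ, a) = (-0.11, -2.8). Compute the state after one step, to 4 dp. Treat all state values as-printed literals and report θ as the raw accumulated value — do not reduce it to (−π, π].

x' = 4.0000 + 4.7000·cos(-2.6303)·0.05 = 3.7951
y' = -7.3000 + 4.7000·sin(-2.6303)·0.05 = -7.4150
θ' = -2.6303 + (4.7000/3.4)·tan(-0.11)·0.05 = -2.6379
v' = 4.7000 − 2.8000·0.05 = 4.5600

(3.7951, -7.4150, -2.6379, 4.5600)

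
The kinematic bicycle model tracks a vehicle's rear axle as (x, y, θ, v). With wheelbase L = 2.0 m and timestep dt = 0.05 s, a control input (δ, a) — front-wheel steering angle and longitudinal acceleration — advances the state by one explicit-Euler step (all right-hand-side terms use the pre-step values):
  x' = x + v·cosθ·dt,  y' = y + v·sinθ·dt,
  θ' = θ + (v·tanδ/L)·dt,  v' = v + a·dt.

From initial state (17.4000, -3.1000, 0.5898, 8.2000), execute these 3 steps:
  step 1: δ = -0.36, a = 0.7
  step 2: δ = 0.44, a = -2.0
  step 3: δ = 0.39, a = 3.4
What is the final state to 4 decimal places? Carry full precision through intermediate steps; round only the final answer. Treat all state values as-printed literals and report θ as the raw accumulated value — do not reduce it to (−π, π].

(18.4330, -2.4371, 0.6932, 8.3050)

after step 1 (δ=-0.36, a=0.7): (17.740731, -2.871960, 0.512637, 8.235000)
after step 2 (δ=0.44, a=-2.0): (18.099552, -2.670006, 0.609559, 8.135000)
after step 3 (δ=0.39, a=3.4): (18.433047, -2.437139, 0.693158, 8.305000)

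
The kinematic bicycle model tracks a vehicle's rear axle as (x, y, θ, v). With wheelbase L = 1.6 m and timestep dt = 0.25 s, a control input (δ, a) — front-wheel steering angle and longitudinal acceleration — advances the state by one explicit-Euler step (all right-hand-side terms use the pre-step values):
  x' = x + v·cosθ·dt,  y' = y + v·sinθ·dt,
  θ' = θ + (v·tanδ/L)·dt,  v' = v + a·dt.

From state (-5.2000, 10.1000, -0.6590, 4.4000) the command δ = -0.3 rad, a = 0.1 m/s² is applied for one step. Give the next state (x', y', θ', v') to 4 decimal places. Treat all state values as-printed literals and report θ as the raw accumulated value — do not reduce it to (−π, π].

(-4.3303, 9.4264, -0.8717, 4.4250)

x' = -5.2000 + 4.4000·cos(-0.6590)·0.25 = -4.3303
y' = 10.1000 + 4.4000·sin(-0.6590)·0.25 = 9.4264
θ' = -0.6590 + (4.4000/1.6)·tan(-0.3)·0.25 = -0.8717
v' = 4.4000 + 0.1000·0.25 = 4.4250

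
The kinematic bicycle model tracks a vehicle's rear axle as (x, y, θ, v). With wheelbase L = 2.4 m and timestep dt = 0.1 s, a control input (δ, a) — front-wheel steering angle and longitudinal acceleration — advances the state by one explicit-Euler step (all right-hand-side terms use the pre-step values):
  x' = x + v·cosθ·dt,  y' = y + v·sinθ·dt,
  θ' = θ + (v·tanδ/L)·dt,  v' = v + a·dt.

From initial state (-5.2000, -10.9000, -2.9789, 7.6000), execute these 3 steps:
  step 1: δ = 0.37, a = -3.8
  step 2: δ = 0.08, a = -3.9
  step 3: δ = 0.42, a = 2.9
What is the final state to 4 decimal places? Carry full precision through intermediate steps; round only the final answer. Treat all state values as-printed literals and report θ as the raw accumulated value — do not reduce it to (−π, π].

(-7.2933, -11.4346, -2.7049, 7.1200)

after step 1 (δ=0.37, a=-3.8): (-5.949964, -11.023102, -2.856077, 7.220000)
after step 2 (δ=0.08, a=-3.9): (-6.642735, -11.226455, -2.831959, 6.830000)
after step 3 (δ=0.42, a=2.9): (-7.293255, -11.434572, -2.704871, 7.120000)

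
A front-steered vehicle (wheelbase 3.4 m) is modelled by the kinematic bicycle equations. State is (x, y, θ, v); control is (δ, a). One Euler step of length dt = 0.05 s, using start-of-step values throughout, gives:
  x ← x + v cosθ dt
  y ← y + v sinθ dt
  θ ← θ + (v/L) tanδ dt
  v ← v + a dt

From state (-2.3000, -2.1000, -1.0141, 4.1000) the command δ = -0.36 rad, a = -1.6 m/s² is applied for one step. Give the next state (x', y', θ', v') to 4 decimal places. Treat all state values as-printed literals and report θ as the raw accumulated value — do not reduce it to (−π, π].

(-2.1917, -2.2740, -1.0368, 4.0200)

x' = -2.3000 + 4.1000·cos(-1.0141)·0.05 = -2.1917
y' = -2.1000 + 4.1000·sin(-1.0141)·0.05 = -2.2740
θ' = -1.0141 + (4.1000/3.4)·tan(-0.36)·0.05 = -1.0368
v' = 4.1000 − 1.6000·0.05 = 4.0200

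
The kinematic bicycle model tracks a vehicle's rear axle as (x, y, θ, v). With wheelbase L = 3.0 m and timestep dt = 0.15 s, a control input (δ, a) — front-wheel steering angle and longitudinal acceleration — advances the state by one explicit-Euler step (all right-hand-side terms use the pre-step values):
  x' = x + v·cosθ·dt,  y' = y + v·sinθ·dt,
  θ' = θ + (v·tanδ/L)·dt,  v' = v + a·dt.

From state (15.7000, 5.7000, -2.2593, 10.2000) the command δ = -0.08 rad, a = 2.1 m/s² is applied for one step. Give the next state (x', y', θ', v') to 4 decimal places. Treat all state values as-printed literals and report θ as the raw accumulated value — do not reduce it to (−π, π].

(14.7279, 4.5185, -2.3002, 10.5150)

x' = 15.7000 + 10.2000·cos(-2.2593)·0.15 = 14.7279
y' = 5.7000 + 10.2000·sin(-2.2593)·0.15 = 4.5185
θ' = -2.2593 + (10.2000/3.0)·tan(-0.08)·0.15 = -2.3002
v' = 10.2000 + 2.1000·0.15 = 10.5150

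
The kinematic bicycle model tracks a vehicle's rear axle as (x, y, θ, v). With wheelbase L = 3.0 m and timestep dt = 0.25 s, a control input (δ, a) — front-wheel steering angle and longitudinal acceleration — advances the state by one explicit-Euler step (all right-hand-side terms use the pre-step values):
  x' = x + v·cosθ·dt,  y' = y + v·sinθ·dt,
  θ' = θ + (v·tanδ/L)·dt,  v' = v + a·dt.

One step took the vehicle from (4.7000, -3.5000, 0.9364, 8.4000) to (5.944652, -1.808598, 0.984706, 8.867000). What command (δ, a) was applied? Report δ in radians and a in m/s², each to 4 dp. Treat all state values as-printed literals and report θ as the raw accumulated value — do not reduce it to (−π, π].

a = (v'−v)/dt = (0.467000)/0.25 = 1.8680
Δθ = θ'−θ = 0.048306;  (v·dt/L) = 8.4000·0.25/3.0 = 0.700000
tan δ = Δθ·L/(v·dt) = 0.069009  →  δ = 0.0689

δ = 0.0689, a = 1.8680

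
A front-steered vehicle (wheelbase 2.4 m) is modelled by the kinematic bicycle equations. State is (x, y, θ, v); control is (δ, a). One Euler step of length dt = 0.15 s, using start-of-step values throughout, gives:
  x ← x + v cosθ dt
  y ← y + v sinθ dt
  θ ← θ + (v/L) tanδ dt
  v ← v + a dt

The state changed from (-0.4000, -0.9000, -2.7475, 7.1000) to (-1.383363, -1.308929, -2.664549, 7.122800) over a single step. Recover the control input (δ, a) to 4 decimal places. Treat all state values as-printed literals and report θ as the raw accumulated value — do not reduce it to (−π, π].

δ = 0.1848, a = 0.1520

a = (v'−v)/dt = (0.022800)/0.15 = 0.1520
Δθ = θ'−θ = 0.082951;  (v·dt/L) = 7.1000·0.15/2.4 = 0.443750
tan δ = Δθ·L/(v·dt) = 0.186932  →  δ = 0.1848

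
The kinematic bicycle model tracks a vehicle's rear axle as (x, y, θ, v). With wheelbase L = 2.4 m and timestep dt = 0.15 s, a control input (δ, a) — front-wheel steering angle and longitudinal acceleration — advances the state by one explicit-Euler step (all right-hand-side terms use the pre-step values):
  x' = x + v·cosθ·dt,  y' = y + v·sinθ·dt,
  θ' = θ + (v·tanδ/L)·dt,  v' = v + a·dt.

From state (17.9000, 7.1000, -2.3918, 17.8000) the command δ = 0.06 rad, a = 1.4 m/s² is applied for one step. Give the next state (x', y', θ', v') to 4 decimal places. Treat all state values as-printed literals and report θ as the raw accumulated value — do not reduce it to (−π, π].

x' = 17.9000 + 17.8000·cos(-2.3918)·0.15 = 15.9460
y' = 7.1000 + 17.8000·sin(-2.3918)·0.15 = 5.2804
θ' = -2.3918 + (17.8000/2.4)·tan(0.06)·0.15 = -2.3250
v' = 17.8000 + 1.4000·0.15 = 18.0100

(15.9460, 5.2804, -2.3250, 18.0100)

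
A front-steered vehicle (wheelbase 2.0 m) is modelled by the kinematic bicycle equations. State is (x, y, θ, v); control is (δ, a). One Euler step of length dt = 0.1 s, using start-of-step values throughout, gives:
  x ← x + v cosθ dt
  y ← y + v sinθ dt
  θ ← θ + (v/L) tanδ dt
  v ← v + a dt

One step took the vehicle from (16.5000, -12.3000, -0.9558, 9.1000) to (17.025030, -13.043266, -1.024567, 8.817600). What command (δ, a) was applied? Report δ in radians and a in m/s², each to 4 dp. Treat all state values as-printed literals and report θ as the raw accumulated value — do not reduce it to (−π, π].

δ = -0.1500, a = -2.8240

a = (v'−v)/dt = (-0.282400)/0.1 = -2.8240
Δθ = θ'−θ = -0.068767;  (v·dt/L) = 9.1000·0.1/2.0 = 0.455000
tan δ = Δθ·L/(v·dt) = -0.151136  →  δ = -0.1500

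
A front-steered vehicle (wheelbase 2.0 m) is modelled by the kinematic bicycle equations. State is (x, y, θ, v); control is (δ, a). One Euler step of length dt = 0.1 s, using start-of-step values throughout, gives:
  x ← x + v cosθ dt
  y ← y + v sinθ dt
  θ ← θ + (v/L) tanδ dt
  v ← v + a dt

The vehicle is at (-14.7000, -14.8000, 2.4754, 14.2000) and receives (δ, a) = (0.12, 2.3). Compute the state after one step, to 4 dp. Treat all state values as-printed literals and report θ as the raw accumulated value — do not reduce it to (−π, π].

x' = -14.7000 + 14.2000·cos(2.4754)·0.1 = -15.8164
y' = -14.8000 + 14.2000·sin(2.4754)·0.1 = -13.9224
θ' = 2.4754 + (14.2000/2.0)·tan(0.12)·0.1 = 2.5610
v' = 14.2000 + 2.3000·0.1 = 14.4300

(-15.8164, -13.9224, 2.5610, 14.4300)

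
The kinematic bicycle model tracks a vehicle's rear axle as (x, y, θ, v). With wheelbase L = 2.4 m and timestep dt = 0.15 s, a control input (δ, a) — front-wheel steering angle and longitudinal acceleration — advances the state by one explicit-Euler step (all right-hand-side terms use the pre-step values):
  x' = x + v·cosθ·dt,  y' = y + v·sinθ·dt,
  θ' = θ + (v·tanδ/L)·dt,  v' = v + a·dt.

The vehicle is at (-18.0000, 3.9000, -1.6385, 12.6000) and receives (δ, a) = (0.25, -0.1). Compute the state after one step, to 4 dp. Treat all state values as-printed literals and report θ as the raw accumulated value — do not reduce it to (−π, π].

(-18.1279, 2.0143, -1.4374, 12.5850)

x' = -18.0000 + 12.6000·cos(-1.6385)·0.15 = -18.1279
y' = 3.9000 + 12.6000·sin(-1.6385)·0.15 = 2.0143
θ' = -1.6385 + (12.6000/2.4)·tan(0.25)·0.15 = -1.4374
v' = 12.6000 − 0.1000·0.15 = 12.5850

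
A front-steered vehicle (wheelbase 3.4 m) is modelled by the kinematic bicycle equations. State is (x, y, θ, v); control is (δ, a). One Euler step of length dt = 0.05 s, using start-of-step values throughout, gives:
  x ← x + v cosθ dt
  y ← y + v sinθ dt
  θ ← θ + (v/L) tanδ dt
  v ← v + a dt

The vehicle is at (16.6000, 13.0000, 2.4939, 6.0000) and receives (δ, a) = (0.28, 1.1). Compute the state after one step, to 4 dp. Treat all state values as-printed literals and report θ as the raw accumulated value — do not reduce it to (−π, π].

x' = 16.6000 + 6.0000·cos(2.4939)·0.05 = 16.3608
y' = 13.0000 + 6.0000·sin(2.4939)·0.05 = 13.1810
θ' = 2.4939 + (6.0000/3.4)·tan(0.28)·0.05 = 2.5193
v' = 6.0000 + 1.1000·0.05 = 6.0550

(16.3608, 13.1810, 2.5193, 6.0550)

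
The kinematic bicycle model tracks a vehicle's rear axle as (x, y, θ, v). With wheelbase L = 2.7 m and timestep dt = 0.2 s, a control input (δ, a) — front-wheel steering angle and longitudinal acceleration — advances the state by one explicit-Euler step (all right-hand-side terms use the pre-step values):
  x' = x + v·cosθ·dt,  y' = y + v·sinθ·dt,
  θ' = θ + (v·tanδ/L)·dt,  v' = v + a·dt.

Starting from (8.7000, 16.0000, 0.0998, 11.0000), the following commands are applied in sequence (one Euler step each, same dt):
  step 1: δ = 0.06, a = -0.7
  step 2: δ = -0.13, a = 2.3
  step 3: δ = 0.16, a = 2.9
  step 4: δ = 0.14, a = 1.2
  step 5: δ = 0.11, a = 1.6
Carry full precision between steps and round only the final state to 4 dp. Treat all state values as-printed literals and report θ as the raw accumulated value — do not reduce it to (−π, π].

after step 1 (δ=0.06, a=-0.7): (10.889053, 16.219196, 0.148748, 10.860000)
after step 2 (δ=-0.13, a=2.3): (13.037069, 16.541085, 0.043577, 11.320000)
after step 3 (δ=0.16, a=2.9): (15.298919, 16.639712, 0.178896, 11.900000)
after step 4 (δ=0.14, a=1.2): (17.640936, 17.063218, 0.303116, 12.140000)
after step 5 (δ=0.11, a=1.6): (19.958246, 17.787966, 0.402436, 12.460000)

(19.9582, 17.7880, 0.4024, 12.4600)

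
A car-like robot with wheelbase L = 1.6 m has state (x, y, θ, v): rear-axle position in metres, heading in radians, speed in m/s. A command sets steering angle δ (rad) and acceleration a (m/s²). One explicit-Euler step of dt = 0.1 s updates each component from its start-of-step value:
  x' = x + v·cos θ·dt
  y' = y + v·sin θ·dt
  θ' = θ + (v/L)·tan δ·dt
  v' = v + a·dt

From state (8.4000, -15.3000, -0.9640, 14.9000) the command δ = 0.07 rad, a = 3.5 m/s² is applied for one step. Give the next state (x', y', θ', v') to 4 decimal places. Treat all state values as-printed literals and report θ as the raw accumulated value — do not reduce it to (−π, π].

x' = 8.4000 + 14.9000·cos(-0.9640)·0.1 = 9.2497
y' = -15.3000 + 14.9000·sin(-0.9640)·0.1 = -16.5240
θ' = -0.9640 + (14.9000/1.6)·tan(0.07)·0.1 = -0.8987
v' = 14.9000 + 3.5000·0.1 = 15.2500

(9.2497, -16.5240, -0.8987, 15.2500)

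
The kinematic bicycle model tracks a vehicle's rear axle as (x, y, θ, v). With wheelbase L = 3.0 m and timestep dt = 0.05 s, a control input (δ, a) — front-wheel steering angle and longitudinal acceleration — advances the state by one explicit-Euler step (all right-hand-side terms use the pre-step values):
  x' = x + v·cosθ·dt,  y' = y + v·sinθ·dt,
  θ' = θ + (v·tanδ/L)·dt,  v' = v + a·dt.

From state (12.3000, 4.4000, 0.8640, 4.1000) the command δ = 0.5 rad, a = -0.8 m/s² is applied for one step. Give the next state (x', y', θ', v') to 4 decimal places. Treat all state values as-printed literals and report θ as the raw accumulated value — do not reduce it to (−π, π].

(12.4331, 4.5559, 0.9013, 4.0600)

x' = 12.3000 + 4.1000·cos(0.8640)·0.05 = 12.4331
y' = 4.4000 + 4.1000·sin(0.8640)·0.05 = 4.5559
θ' = 0.8640 + (4.1000/3.0)·tan(0.5)·0.05 = 0.9013
v' = 4.1000 − 0.8000·0.05 = 4.0600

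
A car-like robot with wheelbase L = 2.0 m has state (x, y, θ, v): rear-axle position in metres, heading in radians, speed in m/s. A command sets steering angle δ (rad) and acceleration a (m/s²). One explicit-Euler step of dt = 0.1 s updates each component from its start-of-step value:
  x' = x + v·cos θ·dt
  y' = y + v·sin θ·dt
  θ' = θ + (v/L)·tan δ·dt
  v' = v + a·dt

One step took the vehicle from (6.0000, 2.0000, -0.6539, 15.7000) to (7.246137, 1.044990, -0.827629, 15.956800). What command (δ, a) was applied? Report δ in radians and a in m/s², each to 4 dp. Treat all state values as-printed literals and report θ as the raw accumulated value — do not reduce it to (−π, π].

δ = -0.2178, a = 2.5680

a = (v'−v)/dt = (0.256800)/0.1 = 2.5680
Δθ = θ'−θ = -0.173729;  (v·dt/L) = 15.7000·0.1/2.0 = 0.785000
tan δ = Δθ·L/(v·dt) = -0.221311  →  δ = -0.2178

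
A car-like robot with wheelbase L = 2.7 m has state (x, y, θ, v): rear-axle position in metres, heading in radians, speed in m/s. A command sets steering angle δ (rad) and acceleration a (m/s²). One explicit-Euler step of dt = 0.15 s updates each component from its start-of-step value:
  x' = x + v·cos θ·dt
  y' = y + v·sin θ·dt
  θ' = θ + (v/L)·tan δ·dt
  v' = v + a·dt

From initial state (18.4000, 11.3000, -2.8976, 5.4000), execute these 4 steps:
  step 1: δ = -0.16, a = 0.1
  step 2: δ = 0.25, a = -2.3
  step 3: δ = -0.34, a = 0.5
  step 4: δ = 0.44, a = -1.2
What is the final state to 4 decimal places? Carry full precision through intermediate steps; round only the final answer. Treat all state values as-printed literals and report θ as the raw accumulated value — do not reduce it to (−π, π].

(15.3245, 10.6092, -2.8343, 4.9650)

after step 1 (δ=-0.16, a=0.1): (17.613991, 11.104321, -2.946014, 5.415000)
after step 2 (δ=0.25, a=-2.3): (16.817227, 10.946473, -2.869198, 5.070000)
after step 3 (δ=-0.34, a=0.5): (16.084767, 10.741870, -2.968834, 5.145000)
after step 4 (δ=0.44, a=-1.2): (15.324504, 10.609206, -2.834270, 4.965000)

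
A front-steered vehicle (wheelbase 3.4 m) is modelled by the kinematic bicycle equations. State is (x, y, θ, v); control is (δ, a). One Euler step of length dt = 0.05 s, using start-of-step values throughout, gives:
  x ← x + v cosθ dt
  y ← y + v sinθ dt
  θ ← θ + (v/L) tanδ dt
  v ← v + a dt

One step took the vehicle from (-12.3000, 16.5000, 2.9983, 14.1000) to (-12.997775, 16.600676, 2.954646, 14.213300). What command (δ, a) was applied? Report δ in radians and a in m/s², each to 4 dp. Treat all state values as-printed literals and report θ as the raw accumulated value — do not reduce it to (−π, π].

δ = -0.2075, a = 2.2660

a = (v'−v)/dt = (0.113300)/0.05 = 2.2660
Δθ = θ'−θ = -0.043654;  (v·dt/L) = 14.1000·0.05/3.4 = 0.207353
tan δ = Δθ·L/(v·dt) = -0.210530  →  δ = -0.2075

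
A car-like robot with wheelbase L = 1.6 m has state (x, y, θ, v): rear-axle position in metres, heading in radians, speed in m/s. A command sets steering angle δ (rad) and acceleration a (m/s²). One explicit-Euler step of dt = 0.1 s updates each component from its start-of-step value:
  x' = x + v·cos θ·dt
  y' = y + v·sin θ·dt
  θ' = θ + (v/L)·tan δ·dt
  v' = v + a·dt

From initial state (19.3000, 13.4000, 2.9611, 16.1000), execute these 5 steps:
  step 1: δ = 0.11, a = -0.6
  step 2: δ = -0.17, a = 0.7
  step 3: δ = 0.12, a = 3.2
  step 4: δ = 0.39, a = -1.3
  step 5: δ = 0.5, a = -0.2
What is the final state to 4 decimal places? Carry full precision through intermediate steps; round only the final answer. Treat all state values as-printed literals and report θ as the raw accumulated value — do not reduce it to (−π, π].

(11.3644, 13.8972, 4.0002, 16.2800)

after step 1 (δ=0.11, a=-0.6): (17.716154, 13.689018, 3.072236, 16.040000)
after step 2 (δ=-0.17, a=0.7): (16.116010, 13.800177, 2.900150, 16.110000)
after step 3 (δ=0.12, a=3.2): (14.551739, 14.185372, 3.021558, 16.430000)
after step 4 (δ=0.39, a=-1.3): (12.920561, 14.382115, 3.443660, 16.300000)
after step 5 (δ=0.5, a=-0.2): (11.364362, 13.897198, 4.000206, 16.280000)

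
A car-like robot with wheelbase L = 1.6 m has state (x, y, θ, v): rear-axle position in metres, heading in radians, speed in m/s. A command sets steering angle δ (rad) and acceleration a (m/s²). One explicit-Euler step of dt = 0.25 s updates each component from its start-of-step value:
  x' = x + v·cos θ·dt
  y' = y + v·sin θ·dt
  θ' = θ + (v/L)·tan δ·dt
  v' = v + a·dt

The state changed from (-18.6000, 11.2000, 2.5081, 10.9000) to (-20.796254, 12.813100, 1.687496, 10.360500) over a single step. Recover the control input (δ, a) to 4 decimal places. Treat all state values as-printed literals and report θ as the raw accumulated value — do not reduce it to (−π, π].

δ = -0.4490, a = -2.1580

a = (v'−v)/dt = (-0.539500)/0.25 = -2.1580
Δθ = θ'−θ = -0.820604;  (v·dt/L) = 10.9000·0.25/1.6 = 1.703125
tan δ = Δθ·L/(v·dt) = -0.481823  →  δ = -0.4490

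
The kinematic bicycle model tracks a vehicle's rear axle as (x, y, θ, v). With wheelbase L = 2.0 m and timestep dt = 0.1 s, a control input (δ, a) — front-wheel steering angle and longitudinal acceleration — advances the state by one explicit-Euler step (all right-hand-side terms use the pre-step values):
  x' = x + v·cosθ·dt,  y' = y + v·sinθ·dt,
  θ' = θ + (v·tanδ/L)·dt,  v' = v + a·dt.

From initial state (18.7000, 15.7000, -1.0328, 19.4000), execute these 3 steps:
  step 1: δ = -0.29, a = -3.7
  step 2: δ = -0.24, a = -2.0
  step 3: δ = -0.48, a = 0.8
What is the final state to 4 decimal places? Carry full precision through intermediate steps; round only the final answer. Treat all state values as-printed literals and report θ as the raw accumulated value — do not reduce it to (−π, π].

after step 1 (δ=-0.29, a=-3.7): (19.694088, 14.034050, -1.322260, 19.030000)
after step 2 (δ=-0.24, a=-2.0): (20.162198, 12.189522, -1.555108, 18.830000)
after step 3 (δ=-0.48, a=0.8): (20.191737, 10.306754, -2.045263, 18.910000)

(20.1917, 10.3068, -2.0453, 18.9100)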